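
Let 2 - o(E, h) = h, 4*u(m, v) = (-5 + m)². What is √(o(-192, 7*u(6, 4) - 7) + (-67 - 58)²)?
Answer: √62529/2 ≈ 125.03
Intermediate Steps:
u(m, v) = (-5 + m)²/4
o(E, h) = 2 - h
√(o(-192, 7*u(6, 4) - 7) + (-67 - 58)²) = √((2 - (7*((-5 + 6)²/4) - 7)) + (-67 - 58)²) = √((2 - (7*((¼)*1²) - 7)) + (-125)²) = √((2 - (7*((¼)*1) - 7)) + 15625) = √((2 - (7*(¼) - 7)) + 15625) = √((2 - (7/4 - 7)) + 15625) = √((2 - 1*(-21/4)) + 15625) = √((2 + 21/4) + 15625) = √(29/4 + 15625) = √(62529/4) = √62529/2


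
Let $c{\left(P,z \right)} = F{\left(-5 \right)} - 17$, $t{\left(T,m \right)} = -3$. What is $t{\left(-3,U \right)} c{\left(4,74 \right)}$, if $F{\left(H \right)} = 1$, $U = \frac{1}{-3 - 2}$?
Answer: $48$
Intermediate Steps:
$U = - \frac{1}{5}$ ($U = \frac{1}{-5} = - \frac{1}{5} \approx -0.2$)
$c{\left(P,z \right)} = -16$ ($c{\left(P,z \right)} = 1 - 17 = -16$)
$t{\left(-3,U \right)} c{\left(4,74 \right)} = \left(-3\right) \left(-16\right) = 48$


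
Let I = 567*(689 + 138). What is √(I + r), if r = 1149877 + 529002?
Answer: 2*√536947 ≈ 1465.5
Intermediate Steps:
I = 468909 (I = 567*827 = 468909)
r = 1678879
√(I + r) = √(468909 + 1678879) = √2147788 = 2*√536947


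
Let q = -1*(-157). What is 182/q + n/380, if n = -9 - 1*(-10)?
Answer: 69317/59660 ≈ 1.1619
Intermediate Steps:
q = 157
n = 1 (n = -9 + 10 = 1)
182/q + n/380 = 182/157 + 1/380 = 69317/59660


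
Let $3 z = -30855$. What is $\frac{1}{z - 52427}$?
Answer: $- \frac{1}{62712} \approx -1.5946 \cdot 10^{-5}$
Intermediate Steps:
$z = -10285$ ($z = \frac{1}{3} \left(-30855\right) = -10285$)
$\frac{1}{z - 52427} = \frac{1}{-10285 - 52427} = \frac{1}{-62712} = - \frac{1}{62712}$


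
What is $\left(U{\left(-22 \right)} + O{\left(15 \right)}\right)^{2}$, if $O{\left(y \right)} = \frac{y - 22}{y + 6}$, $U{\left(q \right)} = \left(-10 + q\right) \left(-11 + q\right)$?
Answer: $\frac{10029889}{9} \approx 1.1144 \cdot 10^{6}$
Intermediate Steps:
$U{\left(q \right)} = \left(-11 + q\right) \left(-10 + q\right)$
$O{\left(y \right)} = \frac{-22 + y}{6 + y}$
$\left(U{\left(-22 \right)} + O{\left(15 \right)}\right)^{2} = \left(\left(110 + \left(-22\right)^{2} - -462\right) + \frac{-22 + 15}{6 + 15}\right)^{2} = \left(\left(110 + 484 + 462\right) + \frac{1}{21} \left(-7\right)\right)^{2} = \left(1056 + \frac{1}{21} \left(-7\right)\right)^{2} = \left(1056 - \frac{1}{3}\right)^{2} = \left(\frac{3167}{3}\right)^{2} = \frac{10029889}{9}$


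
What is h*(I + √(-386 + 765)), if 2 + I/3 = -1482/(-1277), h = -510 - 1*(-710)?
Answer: -643200/1277 + 200*√379 ≈ 3389.9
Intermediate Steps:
h = 200 (h = -510 + 710 = 200)
I = -3216/1277 (I = -6 + 3*(-1482/(-1277)) = -6 + 3*(-1482*(-1/1277)) = -6 + 3*(1482/1277) = -6 + 4446/1277 = -3216/1277 ≈ -2.5184)
h*(I + √(-386 + 765)) = 200*(-3216/1277 + √(-386 + 765)) = 200*(-3216/1277 + √379) = -643200/1277 + 200*√379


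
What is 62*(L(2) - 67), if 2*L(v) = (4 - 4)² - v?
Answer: -4216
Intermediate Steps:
L(v) = -v/2 (L(v) = ((4 - 4)² - v)/2 = (0² - v)/2 = (0 - v)/2 = (-v)/2 = -v/2)
62*(L(2) - 67) = 62*(-½*2 - 67) = 62*(-1 - 67) = 62*(-68) = -4216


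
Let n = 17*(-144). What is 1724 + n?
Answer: -724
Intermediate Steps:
n = -2448
1724 + n = 1724 - 2448 = -724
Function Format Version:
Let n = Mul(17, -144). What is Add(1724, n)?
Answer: -724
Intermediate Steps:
n = -2448
Add(1724, n) = Add(1724, -2448) = -724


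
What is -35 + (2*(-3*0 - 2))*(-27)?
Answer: 73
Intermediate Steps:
-35 + (2*(-3*0 - 2))*(-27) = -35 + (2*(0 - 2))*(-27) = -35 + (2*(-2))*(-27) = -35 - 4*(-27) = -35 + 108 = 73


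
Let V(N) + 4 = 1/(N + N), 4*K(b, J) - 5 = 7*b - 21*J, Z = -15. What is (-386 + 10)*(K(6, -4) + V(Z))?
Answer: -161962/15 ≈ -10797.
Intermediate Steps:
K(b, J) = 5/4 - 21*J/4 + 7*b/4 (K(b, J) = 5/4 + (7*b - 21*J)/4 = 5/4 + (-21*J + 7*b)/4 = 5/4 + (-21*J/4 + 7*b/4) = 5/4 - 21*J/4 + 7*b/4)
V(N) = -4 + 1/(2*N) (V(N) = -4 + 1/(N + N) = -4 + 1/(2*N))
(-386 + 10)*(K(6, -4) + V(Z)) = (-386 + 10)*((5/4 - 21/4*(-4) + (7/4)*6) + (-4 + (1/2)/(-15))) = -376*((5/4 + 21 + 21/2) + (-4 + (1/2)*(-1/15))) = -376*(131/4 + (-4 - 1/30)) = -376*(131/4 - 121/30) = -376*1723/60 = -161962/15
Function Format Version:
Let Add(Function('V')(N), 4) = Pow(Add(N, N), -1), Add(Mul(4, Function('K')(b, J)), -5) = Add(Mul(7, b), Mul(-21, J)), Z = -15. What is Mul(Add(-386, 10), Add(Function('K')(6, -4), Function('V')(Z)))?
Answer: Rational(-161962, 15) ≈ -10797.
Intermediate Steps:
Function('K')(b, J) = Add(Rational(5, 4), Mul(Rational(-21, 4), J), Mul(Rational(7, 4), b)) (Function('K')(b, J) = Add(Rational(5, 4), Mul(Rational(1, 4), Add(Mul(7, b), Mul(-21, J)))) = Add(Rational(5, 4), Mul(Rational(1, 4), Add(Mul(-21, J), Mul(7, b)))) = Add(Rational(5, 4), Add(Mul(Rational(-21, 4), J), Mul(Rational(7, 4), b))) = Add(Rational(5, 4), Mul(Rational(-21, 4), J), Mul(Rational(7, 4), b)))
Function('V')(N) = Add(-4, Mul(Rational(1, 2), Pow(N, -1))) (Function('V')(N) = Add(-4, Pow(Add(N, N), -1)) = Add(-4, Pow(Mul(2, N), -1)) = Add(-4, Mul(Rational(1, 2), Pow(N, -1))))
Mul(Add(-386, 10), Add(Function('K')(6, -4), Function('V')(Z))) = Mul(Add(-386, 10), Add(Add(Rational(5, 4), Mul(Rational(-21, 4), -4), Mul(Rational(7, 4), 6)), Add(-4, Mul(Rational(1, 2), Pow(-15, -1))))) = Mul(-376, Add(Add(Rational(5, 4), 21, Rational(21, 2)), Add(-4, Mul(Rational(1, 2), Rational(-1, 15))))) = Mul(-376, Add(Rational(131, 4), Add(-4, Rational(-1, 30)))) = Mul(-376, Add(Rational(131, 4), Rational(-121, 30))) = Mul(-376, Rational(1723, 60)) = Rational(-161962, 15)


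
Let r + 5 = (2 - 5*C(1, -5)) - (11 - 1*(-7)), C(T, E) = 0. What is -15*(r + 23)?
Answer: -30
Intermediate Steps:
r = -21 (r = -5 + ((2 - 5*0) - (11 - 1*(-7))) = -5 + ((2 + 0) - (11 + 7)) = -5 + (2 - 1*18) = -5 + (2 - 18) = -5 - 16 = -21)
-15*(r + 23) = -15*(-21 + 23) = -15*2 = -30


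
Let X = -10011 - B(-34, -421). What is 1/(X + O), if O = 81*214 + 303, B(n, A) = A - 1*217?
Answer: 1/8264 ≈ 0.00012101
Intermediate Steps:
B(n, A) = -217 + A (B(n, A) = A - 217 = -217 + A)
X = -9373 (X = -10011 - (-217 - 421) = -10011 - 1*(-638) = -10011 + 638 = -9373)
O = 17637 (O = 17334 + 303 = 17637)
1/(X + O) = 1/(-9373 + 17637) = 1/8264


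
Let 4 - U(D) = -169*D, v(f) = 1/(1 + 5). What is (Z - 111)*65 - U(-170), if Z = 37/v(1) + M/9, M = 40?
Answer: 326069/9 ≈ 36230.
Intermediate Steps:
v(f) = 1/6
Z = 2038/9 (Z = 37/(1/6) + 40/9 = 37*6 + 40*(1/9) = 222 + 40/9 = 2038/9 ≈ 226.44)
U(D) = 4 + 169*D (U(D) = 4 - (-169)*D = 4 + 169*D)
(Z - 111)*65 - U(-170) = (2038/9 - 111)*65 - (4 + 169*(-170)) = (1039/9)*65 - (4 - 28730) = 67535/9 - 1*(-28726) = 67535/9 + 28726 = 326069/9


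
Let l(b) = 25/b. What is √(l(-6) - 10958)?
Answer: I*√394638/6 ≈ 104.7*I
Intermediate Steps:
√(l(-6) - 10958) = √(25/(-6) - 10958) = √(25*(-⅙) - 10958) = √(-25/6 - 10958) = √(-65773/6) = I*√394638/6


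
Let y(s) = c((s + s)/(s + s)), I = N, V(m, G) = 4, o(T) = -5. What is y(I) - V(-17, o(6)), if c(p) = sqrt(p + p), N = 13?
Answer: -4 + sqrt(2) ≈ -2.5858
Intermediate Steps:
c(p) = sqrt(2)*sqrt(p) (c(p) = sqrt(2*p) = sqrt(2)*sqrt(p))
I = 13
y(s) = sqrt(2) (y(s) = sqrt(2)*sqrt((s + s)/(s + s)) = sqrt(2)*sqrt((2*s)/((2*s))) = sqrt(2)*sqrt((2*s)*(1/(2*s))) = sqrt(2)*sqrt(1) = sqrt(2)*1 = sqrt(2))
y(I) - V(-17, o(6)) = sqrt(2) - 1*4 = sqrt(2) - 4 = -4 + sqrt(2)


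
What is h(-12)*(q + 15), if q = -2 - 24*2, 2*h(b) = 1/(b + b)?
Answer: 35/48 ≈ 0.72917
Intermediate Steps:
h(b) = 1/(4*b) (h(b) = 1/(2*(b + b)) = 1/(2*((2*b))) = (1/(2*b))/2 = 1/(4*b))
q = -50 (q = -2 - 4*12 = -2 - 48 = -50)
h(-12)*(q + 15) = ((1/4)/(-12))*(-50 + 15) = ((1/4)*(-1/12))*(-35) = -1/48*(-35) = 35/48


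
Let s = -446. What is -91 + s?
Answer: -537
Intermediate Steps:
-91 + s = -91 - 446 = -537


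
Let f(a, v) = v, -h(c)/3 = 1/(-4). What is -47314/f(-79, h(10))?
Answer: -189256/3 ≈ -63085.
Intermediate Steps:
h(c) = 3/4 (h(c) = -3/(-4) = -3*(-1/4) = 3/4)
-47314/f(-79, h(10)) = -47314/3/4 = -47314*4/3 = -189256/3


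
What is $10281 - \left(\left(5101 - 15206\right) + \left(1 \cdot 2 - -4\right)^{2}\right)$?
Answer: $20350$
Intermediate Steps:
$10281 - \left(\left(5101 - 15206\right) + \left(1 \cdot 2 - -4\right)^{2}\right) = 10281 - \left(-10105 + \left(2 + 4\right)^{2}\right) = 10281 - \left(-10105 + 6^{2}\right) = 10281 - \left(-10105 + 36\right) = 10281 - -10069 = 10281 + 10069 = 20350$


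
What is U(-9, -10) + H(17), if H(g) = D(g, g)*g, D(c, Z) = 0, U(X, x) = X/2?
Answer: -9/2 ≈ -4.5000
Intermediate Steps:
U(X, x) = X/2 (U(X, x) = X*(1/2) = X/2)
H(g) = 0 (H(g) = 0*g = 0)
U(-9, -10) + H(17) = (1/2)*(-9) + 0 = -9/2 + 0 = -9/2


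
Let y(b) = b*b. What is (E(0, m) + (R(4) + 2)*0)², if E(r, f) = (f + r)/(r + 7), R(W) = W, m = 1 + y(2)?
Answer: 25/49 ≈ 0.51020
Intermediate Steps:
y(b) = b²
m = 5 (m = 1 + 2² = 1 + 4 = 5)
E(r, f) = (f + r)/(7 + r)
(E(0, m) + (R(4) + 2)*0)² = ((5 + 0)/(7 + 0) + (4 + 2)*0)² = (5/7 + 6*0)² = ((⅐)*5 + 0)² = (5/7 + 0)² = (5/7)² = 25/49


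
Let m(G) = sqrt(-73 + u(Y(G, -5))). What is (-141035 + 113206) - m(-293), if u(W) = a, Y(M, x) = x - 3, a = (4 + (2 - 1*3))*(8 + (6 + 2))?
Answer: -27829 - 5*I ≈ -27829.0 - 5.0*I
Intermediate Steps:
a = 48 (a = (4 + (2 - 3))*(8 + 8) = (4 - 1)*16 = 3*16 = 48)
Y(M, x) = -3 + x
u(W) = 48
m(G) = 5*I (m(G) = sqrt(-73 + 48) = sqrt(-25) = 5*I)
(-141035 + 113206) - m(-293) = (-141035 + 113206) - 5*I = -27829 - 5*I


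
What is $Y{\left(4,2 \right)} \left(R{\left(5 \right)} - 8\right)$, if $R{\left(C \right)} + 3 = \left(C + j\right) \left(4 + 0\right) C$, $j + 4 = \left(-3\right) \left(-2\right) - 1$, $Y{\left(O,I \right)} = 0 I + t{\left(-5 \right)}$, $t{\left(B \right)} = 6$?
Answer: $654$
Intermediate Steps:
$Y{\left(O,I \right)} = 6$ ($Y{\left(O,I \right)} = 0 I + 6 = 0 + 6 = 6$)
$j = 1$ ($j = -4 - -5 = -4 + \left(6 - 1\right) = -4 + 5 = 1$)
$R{\left(C \right)} = -3 + C \left(4 + 4 C\right)$ ($R{\left(C \right)} = -3 + \left(C + 1\right) \left(4 + 0\right) C = -3 + \left(1 + C\right) 4 C = -3 + \left(4 + 4 C\right) C = -3 + C \left(4 + 4 C\right)$)
$Y{\left(4,2 \right)} \left(R{\left(5 \right)} - 8\right) = 6 \left(\left(-3 + 4 \cdot 5 + 4 \cdot 5^{2}\right) - 8\right) = 6 \left(\left(-3 + 20 + 4 \cdot 25\right) - 8\right) = 6 \left(\left(-3 + 20 + 100\right) - 8\right) = 6 \left(117 - 8\right) = 6 \cdot 109 = 654$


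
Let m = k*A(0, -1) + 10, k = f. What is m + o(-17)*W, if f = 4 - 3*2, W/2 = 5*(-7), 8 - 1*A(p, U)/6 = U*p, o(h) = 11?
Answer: -856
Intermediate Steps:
A(p, U) = 48 - 6*U*p
W = -70 (W = 2*(5*(-7)) = 2*(-35) = -70)
f = -2 (f = 4 - 6 = -2)
k = -2
m = -86 (m = -2*(48 - 6*(-1)*0) + 10 = -2*(48 + 0) + 10 = -2*48 + 10 = -96 + 10 = -86)
m + o(-17)*W = -86 + 11*(-70) = -86 - 770 = -856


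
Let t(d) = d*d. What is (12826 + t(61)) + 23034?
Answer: 39581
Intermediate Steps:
t(d) = d²
(12826 + t(61)) + 23034 = (12826 + 61²) + 23034 = (12826 + 3721) + 23034 = 16547 + 23034 = 39581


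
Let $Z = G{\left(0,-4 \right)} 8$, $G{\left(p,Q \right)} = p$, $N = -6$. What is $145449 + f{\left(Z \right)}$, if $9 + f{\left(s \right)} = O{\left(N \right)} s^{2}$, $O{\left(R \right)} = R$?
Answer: $145440$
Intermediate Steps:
$Z = 0$ ($Z = 0 \cdot 8 = 0$)
$f{\left(s \right)} = -9 - 6 s^{2}$
$145449 + f{\left(Z \right)} = 145449 - \left(9 + 6 \cdot 0^{2}\right) = 145449 - 9 = 145440$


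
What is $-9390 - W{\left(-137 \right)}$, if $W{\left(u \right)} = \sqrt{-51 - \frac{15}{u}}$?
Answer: $-9390 - \frac{2 i \sqrt{238791}}{137} \approx -9390.0 - 7.1338 i$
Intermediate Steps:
$-9390 - W{\left(-137 \right)} = -9390 - \sqrt{-51 - \frac{15}{-137}} = -9390 - \sqrt{-51 - - \frac{15}{137}} = -9390 - \sqrt{-51 + \frac{15}{137}} = -9390 - \sqrt{- \frac{6972}{137}} = -9390 - \frac{2 i \sqrt{238791}}{137}$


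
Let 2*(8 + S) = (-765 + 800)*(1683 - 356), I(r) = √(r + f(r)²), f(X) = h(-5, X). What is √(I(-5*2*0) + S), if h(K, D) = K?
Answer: √92878/2 ≈ 152.38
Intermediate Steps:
f(X) = -5
I(r) = √(25 + r) (I(r) = √(r + (-5)²) = √(r + 25) = √(25 + r))
S = 46429/2 (S = -8 + ((-765 + 800)*(1683 - 356))/2 = -8 + (35*1327)/2 = -8 + (½)*46445 = -8 + 46445/2 = 46429/2 ≈ 23215.)
√(I(-5*2*0) + S) = √(√(25 - 5*2*0) + 46429/2) = √(√(25 - 10*0) + 46429/2) = √(√(25 + 0) + 46429/2) = √(√25 + 46429/2) = √(5 + 46429/2) = √(46439/2) = √92878/2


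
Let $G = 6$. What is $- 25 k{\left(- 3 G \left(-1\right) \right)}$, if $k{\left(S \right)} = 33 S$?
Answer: $-14850$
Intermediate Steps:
$- 25 k{\left(- 3 G \left(-1\right) \right)} = - 25 \cdot 33 \left(-3\right) 6 \left(-1\right) = - 25 \cdot 33 \left(\left(-18\right) \left(-1\right)\right) = - 25 \cdot 33 \cdot 18 = \left(-25\right) 594 = -14850$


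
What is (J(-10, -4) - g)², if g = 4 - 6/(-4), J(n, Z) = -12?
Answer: 1225/4 ≈ 306.25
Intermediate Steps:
g = 11/2 (g = 4 - 6*(-¼) = 4 + 3/2 = 11/2 ≈ 5.5000)
(J(-10, -4) - g)² = (-12 - 1*11/2)² = (-12 - 11/2)² = (-35/2)² = 1225/4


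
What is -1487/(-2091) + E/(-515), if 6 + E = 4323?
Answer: -8261042/1076865 ≈ -7.6714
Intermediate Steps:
E = 4317 (E = -6 + 4323 = 4317)
-1487/(-2091) + E/(-515) = -1487/(-2091) + 4317/(-515) = -1487*(-1/2091) + 4317*(-1/515) = 1487/2091 - 4317/515 = -8261042/1076865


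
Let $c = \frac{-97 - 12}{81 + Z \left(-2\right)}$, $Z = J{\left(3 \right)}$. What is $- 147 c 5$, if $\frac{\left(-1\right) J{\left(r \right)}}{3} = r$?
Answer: $\frac{26705}{33} \approx 809.24$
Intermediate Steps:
$J{\left(r \right)} = - 3 r$
$Z = -9$ ($Z = \left(-3\right) 3 = -9$)
$c = - \frac{109}{99}$ ($c = \frac{-97 - 12}{81 - -18} = - \frac{109}{81 + 18} = - \frac{109}{99} \approx -1.101$)
$- 147 c 5 = \left(-147\right) \left(- \frac{109}{99}\right) 5 = \frac{5341}{33} \cdot 5 = \frac{26705}{33}$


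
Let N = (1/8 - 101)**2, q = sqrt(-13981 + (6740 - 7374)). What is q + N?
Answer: 651249/64 + I*sqrt(14615) ≈ 10176.0 + 120.89*I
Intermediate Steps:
q = I*sqrt(14615) (q = sqrt(-13981 - 634) = sqrt(-14615) = I*sqrt(14615) ≈ 120.89*I)
N = 651249/64 (N = (1/8 - 101)**2 = (-807/8)**2 = 651249/64 ≈ 10176.)
q + N = I*sqrt(14615) + 651249/64 = 651249/64 + I*sqrt(14615)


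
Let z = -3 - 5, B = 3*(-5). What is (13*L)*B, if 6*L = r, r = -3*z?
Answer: -780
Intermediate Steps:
B = -15
z = -8
r = 24 (r = -3*(-8) = 24)
L = 4 (L = (⅙)*24 = 4)
(13*L)*B = (13*4)*(-15) = 52*(-15) = -780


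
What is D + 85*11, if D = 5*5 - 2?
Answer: 958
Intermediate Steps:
D = 23 (D = 25 - 2 = 23)
D + 85*11 = 23 + 85*11 = 23 + 935 = 958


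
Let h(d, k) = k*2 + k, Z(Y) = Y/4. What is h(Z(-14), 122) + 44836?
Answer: 45202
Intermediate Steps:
Z(Y) = Y/4 (Z(Y) = Y*(¼) = Y/4)
h(d, k) = 3*k (h(d, k) = 2*k + k = 3*k)
h(Z(-14), 122) + 44836 = 3*122 + 44836 = 366 + 44836 = 45202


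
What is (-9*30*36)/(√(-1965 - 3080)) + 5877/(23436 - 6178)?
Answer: 5877/17258 + 1944*I*√5045/1009 ≈ 0.34054 + 136.85*I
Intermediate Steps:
(-9*30*36)/(√(-1965 - 3080)) + 5877/(23436 - 6178) = (-270*36)/(√(-5045)) + 5877/17258 = -9720*(-I*√5045/5045) + 5877*(1/17258) = -(-1944)*I*√5045/1009 + 5877/17258 = 1944*I*√5045/1009 + 5877/17258 = 5877/17258 + 1944*I*√5045/1009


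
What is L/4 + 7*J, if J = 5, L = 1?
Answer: 141/4 ≈ 35.250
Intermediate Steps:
L/4 + 7*J = 1/4 + 7*5 = 1*(¼) + 35 = ¼ + 35 = 141/4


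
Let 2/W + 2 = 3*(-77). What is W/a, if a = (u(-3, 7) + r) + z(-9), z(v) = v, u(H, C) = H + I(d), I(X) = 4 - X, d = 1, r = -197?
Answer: 1/23999 ≈ 4.1668e-5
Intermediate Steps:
W = -2/233 (W = 2/(-2 + 3*(-77)) = 2/(-2 - 231) = 2/(-233) = 2*(-1/233) = -2/233 ≈ -0.0085837)
u(H, C) = 3 + H (u(H, C) = H + (4 - 1*1) = H + (4 - 1) = H + 3 = 3 + H)
a = -206 (a = ((3 - 3) - 197) - 9 = (0 - 197) - 9 = -197 - 9 = -206)
W/a = -2/233/(-206) = -2/233*(-1/206) = 1/23999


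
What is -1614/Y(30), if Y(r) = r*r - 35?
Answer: -1614/865 ≈ -1.8659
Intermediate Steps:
Y(r) = -35 + r**2 (Y(r) = r**2 - 35 = -35 + r**2)
-1614/Y(30) = -1614/(-35 + 30**2) = -1614/(-35 + 900) = -1614/865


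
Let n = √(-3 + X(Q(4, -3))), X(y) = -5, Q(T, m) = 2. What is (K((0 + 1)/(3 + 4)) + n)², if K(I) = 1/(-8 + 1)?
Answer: (1 - 14*I*√2)²/49 ≈ -7.9796 - 0.80812*I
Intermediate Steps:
K(I) = -⅐ (K(I) = 1/(-7) = -⅐)
n = 2*I*√2 (n = √(-3 - 5) = √(-8) = 2*I*√2 ≈ 2.8284*I)
(K((0 + 1)/(3 + 4)) + n)² = (-⅐ + 2*I*√2)²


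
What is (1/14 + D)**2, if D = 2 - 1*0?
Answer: 841/196 ≈ 4.2908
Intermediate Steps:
D = 2 (D = 2 + 0 = 2)
(1/14 + D)**2 = (1/14 + 2)**2 = (29/14)**2 = 841/196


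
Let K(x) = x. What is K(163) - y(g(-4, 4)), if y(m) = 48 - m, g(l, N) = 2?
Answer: 117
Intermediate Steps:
K(163) - y(g(-4, 4)) = 163 - (48 - 1*2) = 163 - (48 - 2) = 163 - 1*46 = 163 - 46 = 117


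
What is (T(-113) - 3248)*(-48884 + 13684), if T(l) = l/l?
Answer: 114294400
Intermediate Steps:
T(l) = 1
(T(-113) - 3248)*(-48884 + 13684) = (1 - 3248)*(-48884 + 13684) = -3247*(-35200) = 114294400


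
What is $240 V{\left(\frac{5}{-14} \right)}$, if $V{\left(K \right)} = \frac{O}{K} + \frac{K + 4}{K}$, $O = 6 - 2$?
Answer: $-5136$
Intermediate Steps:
$O = 4$
$V{\left(K \right)} = \frac{4}{K} + \frac{4 + K}{K}$ ($V{\left(K \right)} = \frac{4}{K} + \frac{K + 4}{K} = \frac{4}{K} + \frac{4 + K}{K}$)
$240 V{\left(\frac{5}{-14} \right)} = 240 \frac{8 + \frac{5}{-14}}{5 \frac{1}{-14}} = 240 \frac{8 + 5 \left(- \frac{1}{14}\right)}{5 \left(- \frac{1}{14}\right)} = 240 \frac{8 - \frac{5}{14}}{- \frac{5}{14}} = 240 \left(\left(- \frac{14}{5}\right) \frac{107}{14}\right) = 240 \left(- \frac{107}{5}\right) = -5136$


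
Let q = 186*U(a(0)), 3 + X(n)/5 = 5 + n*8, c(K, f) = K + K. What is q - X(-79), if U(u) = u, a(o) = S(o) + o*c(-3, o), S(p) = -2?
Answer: 2778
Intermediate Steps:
c(K, f) = 2*K
X(n) = 10 + 40*n (X(n) = -15 + 5*(5 + n*8) = -15 + 5*(5 + 8*n) = -15 + (25 + 40*n) = 10 + 40*n)
a(o) = -2 - 6*o (a(o) = -2 + o*(2*(-3)) = -2 + o*(-6) = -2 - 6*o)
q = -372 (q = 186*(-2 - 6*0) = 186*(-2 + 0) = 186*(-2) = -372)
q - X(-79) = -372 - (10 + 40*(-79)) = -372 - (10 - 3160) = -372 - 1*(-3150) = -372 + 3150 = 2778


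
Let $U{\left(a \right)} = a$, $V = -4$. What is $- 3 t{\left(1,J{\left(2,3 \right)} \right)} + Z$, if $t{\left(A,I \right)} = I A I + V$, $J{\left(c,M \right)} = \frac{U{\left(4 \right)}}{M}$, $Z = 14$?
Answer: $\frac{62}{3} \approx 20.667$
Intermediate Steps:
$J{\left(c,M \right)} = \frac{4}{M}$
$t{\left(A,I \right)} = -4 + A I^{2}$ ($t{\left(A,I \right)} = I A I - 4 = A I I - 4 = A I^{2} - 4 = -4 + A I^{2}$)
$- 3 t{\left(1,J{\left(2,3 \right)} \right)} + Z = - 3 \left(-4 + 1 \left(\frac{4}{3}\right)^{2}\right) + 14 = - 3 \left(-4 + 1 \cdot \frac{16}{9}\right) + 14 = - 3 \left(-4 + \frac{16}{9}\right) + 14 = \left(-3\right) \left(- \frac{20}{9}\right) + 14 = \frac{20}{3} + 14 = \frac{62}{3}$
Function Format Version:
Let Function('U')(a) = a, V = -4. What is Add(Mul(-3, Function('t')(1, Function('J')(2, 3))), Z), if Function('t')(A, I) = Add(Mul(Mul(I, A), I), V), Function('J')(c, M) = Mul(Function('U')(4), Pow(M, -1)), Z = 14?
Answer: Rational(62, 3) ≈ 20.667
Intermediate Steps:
Function('J')(c, M) = Mul(4, Pow(M, -1))
Function('t')(A, I) = Add(-4, Mul(A, Pow(I, 2))) (Function('t')(A, I) = Add(Mul(Mul(I, A), I), -4) = Add(Mul(Mul(A, I), I), -4) = Add(Mul(A, Pow(I, 2)), -4) = Add(-4, Mul(A, Pow(I, 2))))
Add(Mul(-3, Function('t')(1, Function('J')(2, 3))), Z) = Add(Mul(-3, Add(-4, Mul(1, Pow(Mul(4, Pow(3, -1)), 2)))), 14) = Add(Mul(-3, Add(-4, Mul(1, Pow(Mul(4, Rational(1, 3)), 2)))), 14) = Add(Mul(-3, Add(-4, Mul(1, Pow(Rational(4, 3), 2)))), 14) = Add(Mul(-3, Add(-4, Mul(1, Rational(16, 9)))), 14) = Add(Mul(-3, Add(-4, Rational(16, 9))), 14) = Add(Mul(-3, Rational(-20, 9)), 14) = Add(Rational(20, 3), 14) = Rational(62, 3)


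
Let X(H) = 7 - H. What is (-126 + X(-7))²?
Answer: 12544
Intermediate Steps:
(-126 + X(-7))² = (-126 + (7 - 1*(-7)))² = (-126 + (7 + 7))² = (-126 + 14)² = (-112)² = 12544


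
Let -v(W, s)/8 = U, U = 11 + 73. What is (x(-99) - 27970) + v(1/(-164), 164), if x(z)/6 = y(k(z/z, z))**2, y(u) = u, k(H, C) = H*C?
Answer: 30164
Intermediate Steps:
k(H, C) = C*H
x(z) = 6*z**2 (x(z) = 6*(z*(z/z))**2 = 6*(z*1)**2 = 6*z**2)
U = 84
v(W, s) = -672 (v(W, s) = -8*84 = -672)
(x(-99) - 27970) + v(1/(-164), 164) = (6*(-99)**2 - 27970) - 672 = (6*9801 - 27970) - 672 = (58806 - 27970) - 672 = 30836 - 672 = 30164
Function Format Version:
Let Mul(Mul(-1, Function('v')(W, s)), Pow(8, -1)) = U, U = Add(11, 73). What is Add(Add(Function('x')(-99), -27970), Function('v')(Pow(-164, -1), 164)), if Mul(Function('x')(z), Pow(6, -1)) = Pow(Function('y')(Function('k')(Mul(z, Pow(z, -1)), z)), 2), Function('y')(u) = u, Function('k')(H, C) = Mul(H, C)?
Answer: 30164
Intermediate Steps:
Function('k')(H, C) = Mul(C, H)
Function('x')(z) = Mul(6, Pow(z, 2)) (Function('x')(z) = Mul(6, Pow(Mul(z, Mul(z, Pow(z, -1))), 2)) = Mul(6, Pow(Mul(z, 1), 2)) = Mul(6, Pow(z, 2)))
U = 84
Function('v')(W, s) = -672 (Function('v')(W, s) = Mul(-8, 84) = -672)
Add(Add(Function('x')(-99), -27970), Function('v')(Pow(-164, -1), 164)) = Add(Add(Mul(6, Pow(-99, 2)), -27970), -672) = Add(Add(Mul(6, 9801), -27970), -672) = Add(Add(58806, -27970), -672) = Add(30836, -672) = 30164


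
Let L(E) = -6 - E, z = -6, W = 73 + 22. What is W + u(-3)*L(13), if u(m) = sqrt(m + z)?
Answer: 95 - 57*I ≈ 95.0 - 57.0*I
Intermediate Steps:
W = 95
u(m) = sqrt(-6 + m) (u(m) = sqrt(m - 6) = sqrt(-6 + m))
W + u(-3)*L(13) = 95 + sqrt(-6 - 3)*(-6 - 1*13) = 95 + sqrt(-9)*(-6 - 13) = 95 + (3*I)*(-19) = 95 - 57*I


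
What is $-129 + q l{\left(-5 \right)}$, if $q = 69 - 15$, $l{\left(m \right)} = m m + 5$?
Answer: $1491$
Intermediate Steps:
$l{\left(m \right)} = 5 + m^{2}$ ($l{\left(m \right)} = m^{2} + 5 = 5 + m^{2}$)
$q = 54$ ($q = 69 - 15 = 54$)
$-129 + q l{\left(-5 \right)} = -129 + 54 \left(5 + \left(-5\right)^{2}\right) = -129 + 54 \left(5 + 25\right) = -129 + 54 \cdot 30 = -129 + 1620 = 1491$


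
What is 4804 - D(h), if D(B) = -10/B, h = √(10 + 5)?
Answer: 4804 + 2*√15/3 ≈ 4806.6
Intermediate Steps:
h = √15 ≈ 3.8730
4804 - D(h) = 4804 - (-10)/(√15) = 4804 - (-10)*√15/15 = 4804 - (-2)*√15/3 = 4804 + 2*√15/3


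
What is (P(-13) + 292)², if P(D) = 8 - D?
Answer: 97969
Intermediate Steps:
(P(-13) + 292)² = ((8 - 1*(-13)) + 292)² = ((8 + 13) + 292)² = (21 + 292)² = 313² = 97969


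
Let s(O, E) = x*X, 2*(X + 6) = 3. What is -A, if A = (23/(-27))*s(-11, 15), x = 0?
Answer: 0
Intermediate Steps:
X = -9/2 (X = -6 + (1/2)*3 = -6 + 3/2 = -9/2 ≈ -4.5000)
s(O, E) = 0 (s(O, E) = 0*(-9/2) = 0)
A = 0 (A = (23/(-27))*0 = (23*(-1/27))*0 = -23/27*0 = 0)
-A = -1*0 = 0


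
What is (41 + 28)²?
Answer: 4761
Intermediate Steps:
(41 + 28)² = 69² = 4761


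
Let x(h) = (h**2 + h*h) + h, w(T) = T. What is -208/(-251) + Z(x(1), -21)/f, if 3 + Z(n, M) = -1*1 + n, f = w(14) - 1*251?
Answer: 49547/59487 ≈ 0.83290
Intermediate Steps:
x(h) = h + 2*h**2 (x(h) = (h**2 + h**2) + h = 2*h**2 + h = h + 2*h**2)
f = -237 (f = 14 - 1*251 = 14 - 251 = -237)
Z(n, M) = -4 + n (Z(n, M) = -3 + (-1*1 + n) = -3 + (-1 + n) = -4 + n)
-208/(-251) + Z(x(1), -21)/f = -208/(-251) + (-4 + 1*(1 + 2*1))/(-237) = -208*(-1/251) + (-4 + 1*(1 + 2))*(-1/237) = 208/251 + (-4 + 1*3)*(-1/237) = 208/251 + (-4 + 3)*(-1/237) = 208/251 - 1*(-1/237) = 208/251 + 1/237 = 49547/59487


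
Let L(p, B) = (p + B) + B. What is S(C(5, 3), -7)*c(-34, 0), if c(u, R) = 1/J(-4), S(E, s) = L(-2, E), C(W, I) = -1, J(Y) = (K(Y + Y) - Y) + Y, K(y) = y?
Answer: ½ ≈ 0.50000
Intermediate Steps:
L(p, B) = p + 2*B (L(p, B) = (B + p) + B = p + 2*B)
J(Y) = 2*Y (J(Y) = ((Y + Y) - Y) + Y = (2*Y - Y) + Y = Y + Y = 2*Y)
S(E, s) = -2 + 2*E
c(u, R) = -⅛ (c(u, R) = 1/(2*(-4)) = 1/(-8) = -⅛)
S(C(5, 3), -7)*c(-34, 0) = (-2 + 2*(-1))*(-⅛) = (-2 - 2)*(-⅛) = -4*(-⅛) = ½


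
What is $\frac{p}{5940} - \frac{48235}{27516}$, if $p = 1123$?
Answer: $- \frac{10650643}{6810210} \approx -1.5639$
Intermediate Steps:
$\frac{p}{5940} - \frac{48235}{27516} = \frac{1123}{5940} - \frac{48235}{27516} = - \frac{10650643}{6810210}$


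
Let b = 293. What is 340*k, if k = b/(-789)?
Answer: -99620/789 ≈ -126.26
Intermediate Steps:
k = -293/789 (k = 293/(-789) = 293*(-1/789) = -293/789 ≈ -0.37136)
340*k = 340*(-293/789) = -99620/789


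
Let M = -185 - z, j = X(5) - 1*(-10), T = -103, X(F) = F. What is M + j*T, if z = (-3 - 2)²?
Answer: -1755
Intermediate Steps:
z = 25 (z = (-5)² = 25)
j = 15 (j = 5 - 1*(-10) = 5 + 10 = 15)
M = -210 (M = -185 - 1*25 = -185 - 25 = -210)
M + j*T = -210 + 15*(-103) = -210 - 1545 = -1755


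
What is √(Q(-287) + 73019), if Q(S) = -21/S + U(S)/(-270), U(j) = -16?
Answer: √248558952270/1845 ≈ 270.22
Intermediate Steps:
Q(S) = 8/135 - 21/S (Q(S) = -21/S - 16/(-270) = -21/S - 16*(-1/270) = -21/S + 8/135 = 8/135 - 21/S)
√(Q(-287) + 73019) = √((8/135 - 21/(-287)) + 73019) = √((8/135 - 21*(-1/287)) + 73019) = √((8/135 + 3/41) + 73019) = √(733/5535 + 73019) = √(404160898/5535) = √248558952270/1845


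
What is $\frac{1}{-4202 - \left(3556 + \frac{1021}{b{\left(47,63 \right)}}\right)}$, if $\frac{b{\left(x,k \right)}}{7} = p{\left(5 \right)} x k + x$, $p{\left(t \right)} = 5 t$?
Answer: $- \frac{518504}{4022555053} \approx -0.0001289$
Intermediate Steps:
$b{\left(x,k \right)} = 7 x + 175 k x$ ($b{\left(x,k \right)} = 7 \left(5 \cdot 5 x k + x\right) = 7 \left(25 x k + x\right) = 7 \left(25 k x + x\right) = 7 \left(x + 25 k x\right) = 7 x + 175 k x$)
$\frac{1}{-4202 - \left(3556 + \frac{1021}{b{\left(47,63 \right)}}\right)} = \frac{1}{-4202 - \left(3556 + \frac{1021}{7 \cdot 47 \left(1 + 25 \cdot 63\right)}\right)} = \frac{1}{-4202 - \left(3556 + \frac{1021}{7 \cdot 47 \left(1 + 1575\right)}\right)} = \frac{1}{-4202 - \left(3556 + \frac{1021}{7 \cdot 47 \cdot 1576}\right)} = \frac{1}{-4202 - \left(3556 + \frac{1021}{518504}\right)} = \frac{1}{-4202 - \frac{1843801245}{518504}} = \frac{1}{- \frac{4022555053}{518504}} = - \frac{518504}{4022555053}$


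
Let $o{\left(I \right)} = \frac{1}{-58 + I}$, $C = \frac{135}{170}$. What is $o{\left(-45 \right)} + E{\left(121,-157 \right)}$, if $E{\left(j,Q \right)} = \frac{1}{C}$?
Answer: $\frac{3475}{2781} \approx 1.2495$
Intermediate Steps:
$C = \frac{27}{34}$ ($C = 135 \cdot \frac{1}{170} = \frac{27}{34} \approx 0.79412$)
$E{\left(j,Q \right)} = \frac{34}{27}$ ($E{\left(j,Q \right)} = \frac{1}{\frac{27}{34}} = \frac{34}{27}$)
$o{\left(-45 \right)} + E{\left(121,-157 \right)} = \frac{1}{-58 - 45} + \frac{34}{27} = \frac{1}{-103} + \frac{34}{27} = - \frac{1}{103} + \frac{34}{27} = \frac{3475}{2781}$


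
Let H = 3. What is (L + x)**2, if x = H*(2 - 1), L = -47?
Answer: 1936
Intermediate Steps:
x = 3 (x = 3*(2 - 1) = 3*1 = 3)
(L + x)**2 = (-47 + 3)**2 = (-44)**2 = 1936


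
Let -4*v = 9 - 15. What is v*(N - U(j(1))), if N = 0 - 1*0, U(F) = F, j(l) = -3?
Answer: 9/2 ≈ 4.5000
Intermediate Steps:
v = 3/2 (v = -(9 - 15)/4 = -1/4*(-6) = 3/2 ≈ 1.5000)
N = 0 (N = 0 + 0 = 0)
v*(N - U(j(1))) = 3*(0 - 1*(-3))/2 = 3*(0 + 3)/2 = (3/2)*3 = 9/2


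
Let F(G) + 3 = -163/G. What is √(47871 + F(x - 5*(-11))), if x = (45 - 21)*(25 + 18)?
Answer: √56559167711/1087 ≈ 218.79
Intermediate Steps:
x = 1032 (x = 24*43 = 1032)
F(G) = -3 - 163/G
√(47871 + F(x - 5*(-11))) = √(47871 + (-3 - 163/(1032 - 5*(-11)))) = √(47871 + (-3 - 163/(1032 - 1*(-55)))) = √(47871 + (-3 - 163/(1032 + 55))) = √(47871 + (-3 - 163/1087)) = √(47871 - 3424/1087) = √(52032353/1087) = √56559167711/1087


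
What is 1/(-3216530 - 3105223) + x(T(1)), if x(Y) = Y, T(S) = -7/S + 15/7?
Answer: -214939609/44252271 ≈ -4.8571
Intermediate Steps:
T(S) = 15/7 - 7/S (T(S) = -7/S + 15*(1/7) = -7/S + 15/7 = 15/7 - 7/S)
1/(-3216530 - 3105223) + x(T(1)) = 1/(-3216530 - 3105223) + (15/7 - 7/1) = 1/(-6321753) + (15/7 - 7*1) = -1/6321753 + (15/7 - 7) = -1/6321753 - 34/7 = -214939609/44252271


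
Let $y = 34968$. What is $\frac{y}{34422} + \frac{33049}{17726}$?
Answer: $\frac{292909241}{101694062} \approx 2.8803$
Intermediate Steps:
$\frac{y}{34422} + \frac{33049}{17726} = \frac{34968}{34422} + \frac{33049}{17726} = 34968 \cdot \frac{1}{34422} + 33049 \cdot \frac{1}{17726} = \frac{5828}{5737} + \frac{33049}{17726} = \frac{292909241}{101694062}$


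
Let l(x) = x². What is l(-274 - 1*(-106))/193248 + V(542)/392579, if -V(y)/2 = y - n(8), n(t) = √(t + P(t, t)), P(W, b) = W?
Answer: 3431886/23947319 ≈ 0.14331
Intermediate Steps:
n(t) = √2*√t (n(t) = √(t + t) = √(2*t) = √2*√t)
V(y) = 8 - 2*y (V(y) = -2*(y - √2*√8) = -2*(y - √2*2*√2) = -2*(y - 1*4) = -2*(y - 4) = -2*(-4 + y) = 8 - 2*y)
l(-274 - 1*(-106))/193248 + V(542)/392579 = (-274 - 1*(-106))²/193248 + (8 - 2*542)/392579 = (-274 + 106)²*(1/193248) + (8 - 1084)*(1/392579) = (-168)²*(1/193248) - 1076*1/392579 = 28224*(1/193248) - 1076/392579 = 98/671 - 1076/392579 = 3431886/23947319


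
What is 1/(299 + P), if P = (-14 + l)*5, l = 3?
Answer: 1/244 ≈ 0.0040984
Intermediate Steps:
P = -55 (P = (-14 + 3)*5 = -11*5 = -55)
1/(299 + P) = 1/(299 - 55) = 1/244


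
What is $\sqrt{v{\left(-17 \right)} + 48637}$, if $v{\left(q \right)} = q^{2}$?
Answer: $\sqrt{48926} \approx 221.19$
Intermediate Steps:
$\sqrt{v{\left(-17 \right)} + 48637} = \sqrt{\left(-17\right)^{2} + 48637} = \sqrt{289 + 48637} = \sqrt{48926}$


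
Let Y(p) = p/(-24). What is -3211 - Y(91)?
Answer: -76973/24 ≈ -3207.2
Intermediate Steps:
Y(p) = -p/24 (Y(p) = p*(-1/24) = -p/24)
-3211 - Y(91) = -3211 - (-1)*91/24 = -3211 - 1*(-91/24) = -3211 + 91/24 = -76973/24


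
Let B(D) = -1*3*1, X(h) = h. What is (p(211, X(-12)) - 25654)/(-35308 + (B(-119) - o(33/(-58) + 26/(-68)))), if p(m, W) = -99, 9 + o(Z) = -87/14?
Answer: 360542/494141 ≈ 0.72963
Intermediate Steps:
o(Z) = -213/14 (o(Z) = -9 - 87/14 = -213/14)
B(D) = -3 (B(D) = -3*1 = -3)
(p(211, X(-12)) - 25654)/(-35308 + (B(-119) - o(33/(-58) + 26/(-68)))) = (-99 - 25654)/(-35308 + (-3 - 1*(-213/14))) = -25753/(-35308 + (-3 + 213/14)) = -25753/(-35308 + 171/14) = -25753/(-494141/14) = -25753*(-14/494141) = 360542/494141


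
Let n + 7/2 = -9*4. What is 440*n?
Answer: -17380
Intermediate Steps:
n = -79/2 (n = -7/2 - 9*4 = -7/2 - 36 = -79/2 ≈ -39.500)
440*n = 440*(-79/2) = -17380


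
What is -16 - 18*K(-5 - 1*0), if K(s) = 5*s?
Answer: 434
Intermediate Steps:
-16 - 18*K(-5 - 1*0) = -16 - 90*(-5 - 1*0) = -16 - 90*(-5 + 0) = -16 - 90*(-5) = -16 - 18*(-25) = -16 + 450 = 434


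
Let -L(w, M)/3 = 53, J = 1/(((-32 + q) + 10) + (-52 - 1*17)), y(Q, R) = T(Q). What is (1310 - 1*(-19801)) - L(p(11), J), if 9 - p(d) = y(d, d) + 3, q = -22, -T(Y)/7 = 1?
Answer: 21270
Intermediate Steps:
T(Y) = -7 (T(Y) = -7*1 = -7)
y(Q, R) = -7
p(d) = 13 (p(d) = 9 - (-7 + 3) = 9 - 1*(-4) = 9 + 4 = 13)
J = -1/113 (J = 1/(((-32 - 22) + 10) + (-52 - 1*17)) = 1/((-54 + 10) + (-52 - 17)) = 1/(-44 - 69) = 1/(-113) = -1/113 ≈ -0.0088496)
L(w, M) = -159 (L(w, M) = -3*53 = -159)
(1310 - 1*(-19801)) - L(p(11), J) = (1310 - 1*(-19801)) - 1*(-159) = (1310 + 19801) + 159 = 21111 + 159 = 21270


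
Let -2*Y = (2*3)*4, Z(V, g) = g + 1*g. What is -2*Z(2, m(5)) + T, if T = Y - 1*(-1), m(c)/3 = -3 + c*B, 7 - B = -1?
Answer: -455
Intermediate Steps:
B = 8 (B = 7 - 1*(-1) = 7 + 1 = 8)
m(c) = -9 + 24*c (m(c) = 3*(-3 + c*8) = 3*(-3 + 8*c) = -9 + 24*c)
Z(V, g) = 2*g (Z(V, g) = g + g = 2*g)
Y = -12 (Y = -2*3*4/2 = -3*4 = -½*24 = -12)
T = -11 (T = -12 - 1*(-1) = -12 + 1 = -11)
-2*Z(2, m(5)) + T = -4*(-9 + 24*5) - 11 = -4*(-9 + 120) - 11 = -4*111 - 11 = -2*222 - 11 = -444 - 11 = -455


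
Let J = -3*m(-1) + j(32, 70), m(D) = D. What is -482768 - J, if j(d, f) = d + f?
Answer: -482873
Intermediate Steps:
J = 105 (J = -3*(-1) + (32 + 70) = 3 + 102 = 105)
-482768 - J = -482768 - 1*105 = -482768 - 105 = -482873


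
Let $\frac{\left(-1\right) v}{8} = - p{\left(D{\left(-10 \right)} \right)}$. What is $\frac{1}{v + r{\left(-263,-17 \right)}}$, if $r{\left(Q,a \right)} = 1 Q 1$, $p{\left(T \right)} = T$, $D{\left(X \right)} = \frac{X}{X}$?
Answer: $- \frac{1}{255} \approx -0.0039216$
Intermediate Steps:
$D{\left(X \right)} = 1$
$r{\left(Q,a \right)} = Q$ ($r{\left(Q,a \right)} = Q 1 = Q$)
$v = 8$ ($v = - 8 \left(\left(-1\right) 1\right) = \left(-8\right) \left(-1\right) = 8$)
$\frac{1}{v + r{\left(-263,-17 \right)}} = \frac{1}{8 - 263} = \frac{1}{-255} = - \frac{1}{255}$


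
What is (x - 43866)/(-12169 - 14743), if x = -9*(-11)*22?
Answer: 5211/3364 ≈ 1.5490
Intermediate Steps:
x = 2178 (x = 99*22 = 2178)
(x - 43866)/(-12169 - 14743) = (2178 - 43866)/(-12169 - 14743) = -41688/(-26912) = -41688*(-1/26912) = 5211/3364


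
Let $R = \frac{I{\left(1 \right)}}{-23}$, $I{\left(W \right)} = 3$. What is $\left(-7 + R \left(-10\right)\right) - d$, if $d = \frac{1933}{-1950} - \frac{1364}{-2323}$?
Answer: $- \frac{23969891}{4529850} \approx -5.2915$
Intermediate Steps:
$R = - \frac{3}{23}$ ($R = \frac{3}{-23} = 3 \left(- \frac{1}{23}\right) = - \frac{3}{23} \approx -0.13043$)
$d = - \frac{1830559}{4529850}$ ($d = 1933 \left(- \frac{1}{1950}\right) - - \frac{1364}{2323} = - \frac{1933}{1950} + \frac{1364}{2323} = - \frac{1830559}{4529850} \approx -0.40411$)
$\left(-7 + R \left(-10\right)\right) - d = \left(-7 - - \frac{30}{23}\right) - - \frac{1830559}{4529850} = \left(-7 + \frac{30}{23}\right) + \frac{1830559}{4529850} = - \frac{131}{23} + \frac{1830559}{4529850} = - \frac{23969891}{4529850}$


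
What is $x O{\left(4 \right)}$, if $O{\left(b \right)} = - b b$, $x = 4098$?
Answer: $-65568$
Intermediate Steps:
$O{\left(b \right)} = - b^{2}$
$x O{\left(4 \right)} = 4098 \left(- 4^{2}\right) = 4098 \left(\left(-1\right) 16\right) = 4098 \left(-16\right) = -65568$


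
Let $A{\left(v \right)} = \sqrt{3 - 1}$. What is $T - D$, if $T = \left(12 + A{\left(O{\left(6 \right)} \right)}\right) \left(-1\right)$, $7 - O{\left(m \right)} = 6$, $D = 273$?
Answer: $-285 - \sqrt{2} \approx -286.41$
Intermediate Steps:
$O{\left(m \right)} = 1$ ($O{\left(m \right)} = 7 - 6 = 1$)
$A{\left(v \right)} = \sqrt{2}$
$T = -12 - \sqrt{2}$ ($T = \left(12 + \sqrt{2}\right) \left(-1\right) = -12 - \sqrt{2} \approx -13.414$)
$T - D = \left(-12 - \sqrt{2}\right) - 273 = -285 - \sqrt{2}$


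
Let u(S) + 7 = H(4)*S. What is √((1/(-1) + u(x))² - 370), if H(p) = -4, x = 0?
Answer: 3*I*√34 ≈ 17.493*I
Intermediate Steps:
u(S) = -7 - 4*S
√((1/(-1) + u(x))² - 370) = √((1/(-1) + (-7 - 4*0))² - 370) = √((-1 + (-7 + 0))² - 370) = √((-1 - 7)² - 370) = √((-8)² - 370) = √(64 - 370) = √(-306) = 3*I*√34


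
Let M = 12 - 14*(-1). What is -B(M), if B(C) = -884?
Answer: 884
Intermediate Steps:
M = 26 (M = 12 + 14 = 26)
-B(M) = -1*(-884) = 884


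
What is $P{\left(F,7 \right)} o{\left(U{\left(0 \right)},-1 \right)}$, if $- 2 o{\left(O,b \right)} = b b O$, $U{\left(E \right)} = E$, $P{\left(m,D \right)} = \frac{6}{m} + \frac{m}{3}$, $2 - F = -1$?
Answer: $0$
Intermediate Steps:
$F = 3$ ($F = 2 - -1 = 2 + 1 = 3$)
$P{\left(m,D \right)} = \frac{6}{m} + \frac{m}{3}$ ($P{\left(m,D \right)} = \frac{6}{m} + m \frac{1}{3} = \frac{6}{m} + \frac{m}{3}$)
$o{\left(O,b \right)} = - \frac{O b^{2}}{2}$ ($o{\left(O,b \right)} = - \frac{b b O}{2} = - \frac{b^{2} O}{2} = - \frac{O b^{2}}{2}$)
$P{\left(F,7 \right)} o{\left(U{\left(0 \right)},-1 \right)} = \left(\frac{6}{3} + \frac{1}{3} \cdot 3\right) \left(\left(- \frac{1}{2}\right) 0 \left(-1\right)^{2}\right) = \left(6 \cdot \frac{1}{3} + 1\right) \left(\left(- \frac{1}{2}\right) 0 \cdot 1\right) = \left(2 + 1\right) 0 = 3 \cdot 0 = 0$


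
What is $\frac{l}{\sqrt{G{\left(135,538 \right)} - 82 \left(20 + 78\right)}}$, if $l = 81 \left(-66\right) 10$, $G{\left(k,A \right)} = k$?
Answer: $\frac{53460 i \sqrt{7901}}{7901} \approx 601.43 i$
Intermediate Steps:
$l = -53460$ ($l = \left(-5346\right) 10 = -53460$)
$\frac{l}{\sqrt{G{\left(135,538 \right)} - 82 \left(20 + 78\right)}} = - \frac{53460}{\sqrt{135 - 82 \left(20 + 78\right)}} = - \frac{53460}{\sqrt{135 - 8036}} = - \frac{53460}{\sqrt{-7901}} = - \frac{53460}{i \sqrt{7901}} = - 53460 \left(- \frac{i \sqrt{7901}}{7901}\right) = \frac{53460 i \sqrt{7901}}{7901}$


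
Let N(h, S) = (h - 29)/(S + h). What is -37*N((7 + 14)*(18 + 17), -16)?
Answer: -26122/719 ≈ -36.331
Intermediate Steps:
N(h, S) = (-29 + h)/(S + h)
-37*N((7 + 14)*(18 + 17), -16) = -37*(-29 + (7 + 14)*(18 + 17))/(-16 + (7 + 14)*(18 + 17)) = -37*(-29 + 21*35)/(-16 + 21*35) = -37*(-29 + 735)/(-16 + 735) = -37*706/719 = -26122/719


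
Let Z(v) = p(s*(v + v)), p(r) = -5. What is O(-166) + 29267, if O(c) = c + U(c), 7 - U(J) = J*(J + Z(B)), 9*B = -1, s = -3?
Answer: 722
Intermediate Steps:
B = -⅑ (B = (⅑)*(-1) = -⅑ ≈ -0.11111)
Z(v) = -5
U(J) = 7 - J*(-5 + J) (U(J) = 7 - J*(J - 5) = 7 - J*(-5 + J))
O(c) = 7 - c² + 6*c (O(c) = c + (7 - c² + 5*c) = 7 - c² + 6*c)
O(-166) + 29267 = (7 - 1*(-166)² + 6*(-166)) + 29267 = (7 - 1*27556 - 996) + 29267 = (7 - 27556 - 996) + 29267 = -28545 + 29267 = 722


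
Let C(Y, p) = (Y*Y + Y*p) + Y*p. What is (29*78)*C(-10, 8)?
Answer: -135720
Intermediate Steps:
C(Y, p) = Y² + 2*Y*p (C(Y, p) = (Y² + Y*p) + Y*p = Y² + 2*Y*p)
(29*78)*C(-10, 8) = (29*78)*(-10*(-10 + 2*8)) = 2262*(-10*(-10 + 16)) = 2262*(-10*6) = 2262*(-60) = -135720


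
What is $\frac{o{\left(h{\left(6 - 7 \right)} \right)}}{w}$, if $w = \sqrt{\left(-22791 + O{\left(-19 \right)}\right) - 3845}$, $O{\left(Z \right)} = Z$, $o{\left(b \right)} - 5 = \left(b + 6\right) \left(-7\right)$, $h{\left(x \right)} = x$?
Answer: $\frac{2 i \sqrt{26655}}{1777} \approx 0.18375 i$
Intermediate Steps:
$o{\left(b \right)} = -37 - 7 b$ ($o{\left(b \right)} = 5 + \left(b + 6\right) \left(-7\right) = 5 + \left(6 + b\right) \left(-7\right) = 5 - \left(42 + 7 b\right) = -37 - 7 b$)
$w = i \sqrt{26655}$ ($w = \sqrt{\left(-22791 - 19\right) - 3845} = \sqrt{-22810 - 3845} = \sqrt{-26655} = i \sqrt{26655} \approx 163.26 i$)
$\frac{o{\left(h{\left(6 - 7 \right)} \right)}}{w} = \frac{-37 - 7 \left(6 - 7\right)}{i \sqrt{26655}} = \left(-37 - -7\right) \left(- \frac{i \sqrt{26655}}{26655}\right) = \left(-37 + 7\right) \left(- \frac{i \sqrt{26655}}{26655}\right) = - 30 \left(- \frac{i \sqrt{26655}}{26655}\right) = \frac{2 i \sqrt{26655}}{1777}$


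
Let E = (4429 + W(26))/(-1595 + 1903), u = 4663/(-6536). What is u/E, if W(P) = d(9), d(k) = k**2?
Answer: -32641/669940 ≈ -0.048722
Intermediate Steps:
u = -4663/6536 (u = 4663*(-1/6536) = -4663/6536 ≈ -0.71343)
W(P) = 81 (W(P) = 9**2 = 81)
E = 205/14 (E = (4429 + 81)/(-1595 + 1903) = 4510/308 = 4510*(1/308) = 205/14 ≈ 14.643)
u/E = -4663/(6536*205/14) = -4663/6536*14/205 = -32641/669940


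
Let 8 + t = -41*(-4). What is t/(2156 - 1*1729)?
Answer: 156/427 ≈ 0.36534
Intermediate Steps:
t = 156 (t = -8 - 41*(-4) = -8 + 164 = 156)
t/(2156 - 1*1729) = 156/(2156 - 1*1729) = 156/(2156 - 1729) = 156/427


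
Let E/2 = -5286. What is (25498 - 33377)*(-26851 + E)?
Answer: 294855817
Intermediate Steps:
E = -10572 (E = 2*(-5286) = -10572)
(25498 - 33377)*(-26851 + E) = (25498 - 33377)*(-26851 - 10572) = -7879*(-37423) = 294855817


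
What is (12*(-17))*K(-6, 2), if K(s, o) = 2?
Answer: -408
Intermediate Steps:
(12*(-17))*K(-6, 2) = (12*(-17))*2 = -204*2 = -408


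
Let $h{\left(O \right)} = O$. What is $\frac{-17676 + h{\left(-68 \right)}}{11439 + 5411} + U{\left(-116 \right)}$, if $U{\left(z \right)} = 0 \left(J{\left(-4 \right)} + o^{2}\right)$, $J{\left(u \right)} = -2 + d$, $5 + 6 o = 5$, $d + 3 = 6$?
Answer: $- \frac{8872}{8425} \approx -1.0531$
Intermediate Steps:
$d = 3$ ($d = -3 + 6 = 3$)
$o = 0$ ($o = - \frac{5}{6} + \frac{1}{6} \cdot 5 = - \frac{5}{6} + \frac{5}{6} = 0$)
$J{\left(u \right)} = 1$ ($J{\left(u \right)} = -2 + 3 = 1$)
$U{\left(z \right)} = 0$ ($U{\left(z \right)} = 0 \left(1 + 0^{2}\right) = 0 \left(1 + 0\right) = 0 \cdot 1 = 0$)
$\frac{-17676 + h{\left(-68 \right)}}{11439 + 5411} + U{\left(-116 \right)} = \frac{-17676 - 68}{11439 + 5411} + 0 = - \frac{17744}{16850} + 0 = \left(-17744\right) \frac{1}{16850} + 0 = - \frac{8872}{8425} + 0 = - \frac{8872}{8425}$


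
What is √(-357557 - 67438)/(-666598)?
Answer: -I*√424995/666598 ≈ -0.00097797*I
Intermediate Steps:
√(-357557 - 67438)/(-666598) = √(-424995)*(-1/666598) = (I*√424995)*(-1/666598) = -I*√424995/666598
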